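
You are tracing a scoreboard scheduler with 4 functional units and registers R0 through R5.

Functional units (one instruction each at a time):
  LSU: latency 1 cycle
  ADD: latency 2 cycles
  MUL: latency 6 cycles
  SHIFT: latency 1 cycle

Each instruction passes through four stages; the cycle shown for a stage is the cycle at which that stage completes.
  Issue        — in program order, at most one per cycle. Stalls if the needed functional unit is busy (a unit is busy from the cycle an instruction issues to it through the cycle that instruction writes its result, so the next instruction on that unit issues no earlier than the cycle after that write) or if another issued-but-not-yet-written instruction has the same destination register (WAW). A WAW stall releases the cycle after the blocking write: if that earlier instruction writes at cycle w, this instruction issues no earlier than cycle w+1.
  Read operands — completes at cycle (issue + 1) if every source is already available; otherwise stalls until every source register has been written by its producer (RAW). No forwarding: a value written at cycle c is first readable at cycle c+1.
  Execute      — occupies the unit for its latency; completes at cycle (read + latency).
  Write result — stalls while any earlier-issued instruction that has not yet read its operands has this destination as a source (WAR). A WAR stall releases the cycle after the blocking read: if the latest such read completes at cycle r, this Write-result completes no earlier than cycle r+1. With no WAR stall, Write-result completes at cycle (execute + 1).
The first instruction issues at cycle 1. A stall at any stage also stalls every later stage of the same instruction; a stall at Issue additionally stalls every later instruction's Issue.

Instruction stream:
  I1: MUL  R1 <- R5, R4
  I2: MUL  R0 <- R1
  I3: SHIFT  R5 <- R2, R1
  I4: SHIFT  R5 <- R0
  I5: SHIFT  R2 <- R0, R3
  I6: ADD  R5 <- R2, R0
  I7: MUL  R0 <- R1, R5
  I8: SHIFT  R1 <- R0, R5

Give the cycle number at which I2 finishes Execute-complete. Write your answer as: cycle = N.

c1: I1→MUL
c2: I1 RO
c8: I1 EX
c9: I1 WR R1
c10: I2→MUL
c11: I2 RO; I3→SHIFT
c12: I3 RO
c13: I3 EX
c14: I3 WR R5
c15: I4→SHIFT
c17: I2 EX
c18: I2 WR R0
c19: I4 RO
c20: I4 EX
c21: I4 WR R5
c22: I5→SHIFT
c23: I5 RO; I6→ADD
c24: I5 EX; I7→MUL
c25: I5 WR R2
c26: I6 RO; I8→SHIFT
c28: I6 EX
c29: I6 WR R5
c30: I7 RO
c36: I7 EX
c37: I7 WR R0
c38: I8 RO
c39: I8 EX
c40: I8 WR R1

cycle = 17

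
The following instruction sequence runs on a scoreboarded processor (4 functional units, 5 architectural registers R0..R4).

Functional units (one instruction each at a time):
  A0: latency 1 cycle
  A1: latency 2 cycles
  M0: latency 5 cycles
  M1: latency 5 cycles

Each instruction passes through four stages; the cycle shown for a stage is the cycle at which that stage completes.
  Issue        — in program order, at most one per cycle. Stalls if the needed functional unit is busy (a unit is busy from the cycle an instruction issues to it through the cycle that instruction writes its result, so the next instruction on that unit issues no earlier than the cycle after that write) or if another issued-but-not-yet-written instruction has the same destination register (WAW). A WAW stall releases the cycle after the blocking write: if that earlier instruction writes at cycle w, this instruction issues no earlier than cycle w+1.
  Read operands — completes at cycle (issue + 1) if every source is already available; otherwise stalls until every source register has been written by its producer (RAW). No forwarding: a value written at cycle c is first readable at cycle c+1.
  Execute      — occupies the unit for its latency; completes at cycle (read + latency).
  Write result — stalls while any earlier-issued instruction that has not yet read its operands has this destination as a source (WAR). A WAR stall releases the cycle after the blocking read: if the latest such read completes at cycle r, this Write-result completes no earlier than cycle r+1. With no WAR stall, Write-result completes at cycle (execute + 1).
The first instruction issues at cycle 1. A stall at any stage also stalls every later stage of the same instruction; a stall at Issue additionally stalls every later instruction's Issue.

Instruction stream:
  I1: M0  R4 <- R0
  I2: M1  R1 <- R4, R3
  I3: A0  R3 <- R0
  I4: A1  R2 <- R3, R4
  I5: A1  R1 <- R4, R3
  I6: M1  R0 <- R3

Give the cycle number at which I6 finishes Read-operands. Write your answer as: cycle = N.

t=1  I1 issues→M0
t=2  I1 reads; I2 issues→M1
t=3  I3 issues→A0
t=4  I3 reads; I4 issues→A1
t=5  I3 exec-done
t=7  I1 exec-done
t=8  I1 writes R4
t=9  I2 reads
t=10  I3 writes R3
t=11  I4 reads
t=13  I4 exec-done
t=14  I2 exec-done; I4 writes R2
t=15  I2 writes R1
t=16  I5 issues→A1
t=17  I5 reads; I6 issues→M1
t=18  I6 reads
t=19  I5 exec-done
t=20  I5 writes R1
t=23  I6 exec-done
t=24  I6 writes R0

cycle = 18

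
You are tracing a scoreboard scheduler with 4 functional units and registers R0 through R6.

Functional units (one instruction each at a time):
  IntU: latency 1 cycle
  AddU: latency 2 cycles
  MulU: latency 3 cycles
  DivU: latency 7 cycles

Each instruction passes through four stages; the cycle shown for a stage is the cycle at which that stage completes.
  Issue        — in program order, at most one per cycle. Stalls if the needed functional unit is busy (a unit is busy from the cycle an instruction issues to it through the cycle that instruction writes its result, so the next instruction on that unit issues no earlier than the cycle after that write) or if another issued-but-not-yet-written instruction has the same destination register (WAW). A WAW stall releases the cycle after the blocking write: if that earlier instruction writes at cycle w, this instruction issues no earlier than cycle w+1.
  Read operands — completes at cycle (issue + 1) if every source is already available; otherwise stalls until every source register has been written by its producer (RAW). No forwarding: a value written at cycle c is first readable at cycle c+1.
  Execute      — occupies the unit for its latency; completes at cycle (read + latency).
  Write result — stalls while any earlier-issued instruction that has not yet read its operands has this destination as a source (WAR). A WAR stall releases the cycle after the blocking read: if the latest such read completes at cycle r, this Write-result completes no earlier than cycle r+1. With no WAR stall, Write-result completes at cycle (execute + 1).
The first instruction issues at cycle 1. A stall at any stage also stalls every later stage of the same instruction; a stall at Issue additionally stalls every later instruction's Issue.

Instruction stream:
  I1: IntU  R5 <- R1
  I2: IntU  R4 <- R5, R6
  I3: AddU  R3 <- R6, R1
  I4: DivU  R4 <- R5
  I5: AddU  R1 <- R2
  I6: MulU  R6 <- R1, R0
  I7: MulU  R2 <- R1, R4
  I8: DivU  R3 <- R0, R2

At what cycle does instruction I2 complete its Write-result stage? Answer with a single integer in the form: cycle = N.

cycle = 8

  I1 | 1 | 2 | 3 | 4
  I2 | 5 | 6 | 7 | 8   struct: IntU busy until I1 writes@4
  I3 | 6 | 7 | 9 | 10
  I4 | 9 | 10 | 17 | 18   WAW R4: wait I2 write@8
  I5 | 11 | 12 | 14 | 15   struct: AddU busy until I3 writes@10
  I6 | 12 | 16 | 19 | 20   RAW R1: wait I5 write@15
  I7 | 21 | 22 | 25 | 26   struct: MulU busy until I6 writes@20
  I8 | 22 | 27 | 34 | 35   RAW R2: wait I7 write@26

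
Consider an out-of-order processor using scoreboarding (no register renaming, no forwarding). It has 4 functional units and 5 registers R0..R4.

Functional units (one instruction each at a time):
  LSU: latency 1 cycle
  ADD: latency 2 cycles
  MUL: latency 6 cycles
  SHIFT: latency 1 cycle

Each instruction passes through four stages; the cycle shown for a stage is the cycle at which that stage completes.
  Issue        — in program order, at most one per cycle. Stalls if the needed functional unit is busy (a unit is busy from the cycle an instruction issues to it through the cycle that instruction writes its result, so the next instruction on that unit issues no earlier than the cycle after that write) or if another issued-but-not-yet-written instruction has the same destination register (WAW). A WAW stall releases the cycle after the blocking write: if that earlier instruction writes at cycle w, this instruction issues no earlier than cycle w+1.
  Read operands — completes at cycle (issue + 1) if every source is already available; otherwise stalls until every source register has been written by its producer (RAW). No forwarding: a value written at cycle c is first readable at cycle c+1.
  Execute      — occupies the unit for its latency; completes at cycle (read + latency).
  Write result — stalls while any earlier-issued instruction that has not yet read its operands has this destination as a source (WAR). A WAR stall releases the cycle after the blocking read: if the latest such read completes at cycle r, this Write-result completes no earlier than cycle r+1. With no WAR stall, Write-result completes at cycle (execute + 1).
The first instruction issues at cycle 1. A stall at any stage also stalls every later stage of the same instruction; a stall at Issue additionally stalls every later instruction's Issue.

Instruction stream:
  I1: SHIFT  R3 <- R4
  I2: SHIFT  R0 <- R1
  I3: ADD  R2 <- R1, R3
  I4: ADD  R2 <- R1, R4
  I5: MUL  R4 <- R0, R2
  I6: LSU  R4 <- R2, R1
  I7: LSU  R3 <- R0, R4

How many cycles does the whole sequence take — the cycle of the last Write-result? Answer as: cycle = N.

cycle 1: I1 dispatched to SHIFT
cycle 2: I1 operands ready
cycle 3: I1 complete
cycle 4: R3←I1
cycle 5: I2 dispatched to SHIFT
cycle 6: I2 operands ready, I3 dispatched to ADD
cycle 7: I2 complete, I3 operands ready
cycle 8: R0←I2
cycle 9: I3 complete
cycle 10: R2←I3
cycle 11: I4 dispatched to ADD
cycle 12: I4 operands ready, I5 dispatched to MUL
cycle 14: I4 complete
cycle 15: R2←I4
cycle 16: I5 operands ready
cycle 22: I5 complete
cycle 23: R4←I5
cycle 24: I6 dispatched to LSU
cycle 25: I6 operands ready
cycle 26: I6 complete
cycle 27: R4←I6
cycle 28: I7 dispatched to LSU
cycle 29: I7 operands ready
cycle 30: I7 complete
cycle 31: R3←I7

cycle = 31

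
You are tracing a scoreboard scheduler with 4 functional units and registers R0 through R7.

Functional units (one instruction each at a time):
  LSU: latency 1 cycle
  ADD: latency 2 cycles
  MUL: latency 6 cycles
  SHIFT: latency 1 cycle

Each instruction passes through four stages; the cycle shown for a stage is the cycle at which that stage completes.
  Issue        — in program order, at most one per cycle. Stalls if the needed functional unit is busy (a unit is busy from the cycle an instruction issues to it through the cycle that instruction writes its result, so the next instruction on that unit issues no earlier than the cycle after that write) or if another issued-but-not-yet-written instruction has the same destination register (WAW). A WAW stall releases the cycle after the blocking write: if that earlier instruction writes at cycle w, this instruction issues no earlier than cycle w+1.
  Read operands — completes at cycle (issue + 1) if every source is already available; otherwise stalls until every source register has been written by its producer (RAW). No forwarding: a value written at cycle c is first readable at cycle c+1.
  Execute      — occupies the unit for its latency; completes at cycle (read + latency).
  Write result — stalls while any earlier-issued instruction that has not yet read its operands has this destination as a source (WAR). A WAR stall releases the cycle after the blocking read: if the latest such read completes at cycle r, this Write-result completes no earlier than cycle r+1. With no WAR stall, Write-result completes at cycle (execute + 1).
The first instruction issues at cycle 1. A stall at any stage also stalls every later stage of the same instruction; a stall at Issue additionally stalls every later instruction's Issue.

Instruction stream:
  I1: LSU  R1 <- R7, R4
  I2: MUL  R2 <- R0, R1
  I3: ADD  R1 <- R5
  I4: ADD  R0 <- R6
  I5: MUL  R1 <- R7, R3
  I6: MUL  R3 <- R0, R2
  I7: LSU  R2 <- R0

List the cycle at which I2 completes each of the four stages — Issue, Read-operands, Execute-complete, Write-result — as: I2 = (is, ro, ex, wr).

I2 = (2, 5, 11, 12)

[1] issue I1 (LSU)
[2] I1 read-ops, issue I2 (MUL)
[3] I1 finished on LSU
[4] I1→R1
[5] I2 read-ops, issue I3 (ADD)
[6] I3 read-ops
[8] I3 finished on ADD
[9] I3→R1
[10] issue I4 (ADD)
[11] I2 finished on MUL, I4 read-ops
[12] I2→R2
[13] I4 finished on ADD, issue I5 (MUL)
[14] I4→R0, I5 read-ops
[20] I5 finished on MUL
[21] I5→R1
[22] issue I6 (MUL)
[23] I6 read-ops, issue I7 (LSU)
[24] I7 read-ops
[25] I7 finished on LSU
[26] I7→R2
[29] I6 finished on MUL
[30] I6→R3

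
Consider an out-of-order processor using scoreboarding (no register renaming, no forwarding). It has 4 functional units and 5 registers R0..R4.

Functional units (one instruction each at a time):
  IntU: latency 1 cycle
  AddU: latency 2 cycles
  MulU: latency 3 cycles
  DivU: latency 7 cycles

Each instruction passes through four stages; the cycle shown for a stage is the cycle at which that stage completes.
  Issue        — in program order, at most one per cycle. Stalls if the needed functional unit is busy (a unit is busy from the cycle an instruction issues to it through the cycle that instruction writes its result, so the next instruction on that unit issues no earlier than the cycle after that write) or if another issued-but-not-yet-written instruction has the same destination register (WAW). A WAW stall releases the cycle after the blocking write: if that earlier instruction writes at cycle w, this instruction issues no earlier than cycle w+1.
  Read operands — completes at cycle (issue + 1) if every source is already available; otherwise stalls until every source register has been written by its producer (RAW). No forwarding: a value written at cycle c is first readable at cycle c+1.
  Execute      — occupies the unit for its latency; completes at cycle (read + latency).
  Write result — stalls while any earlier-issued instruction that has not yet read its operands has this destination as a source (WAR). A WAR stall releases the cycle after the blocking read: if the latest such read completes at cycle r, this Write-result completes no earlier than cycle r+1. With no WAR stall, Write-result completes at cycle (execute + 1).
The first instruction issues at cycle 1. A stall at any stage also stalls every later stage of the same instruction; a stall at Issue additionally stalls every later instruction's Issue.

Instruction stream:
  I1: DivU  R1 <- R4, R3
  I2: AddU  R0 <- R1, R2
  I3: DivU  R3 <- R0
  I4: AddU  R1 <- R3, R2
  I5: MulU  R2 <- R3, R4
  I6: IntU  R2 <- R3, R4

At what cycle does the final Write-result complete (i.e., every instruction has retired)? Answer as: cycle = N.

cycle = 32

[1] I1 issues→DivU
[2] I1 reads, I2 issues→AddU
[9] I1 exec-done
[10] I1 writes R1
[11] I2 reads, I3 issues→DivU
[13] I2 exec-done
[14] I2 writes R0
[15] I3 reads, I4 issues→AddU
[16] I5 issues→MulU
[22] I3 exec-done
[23] I3 writes R3
[24] I4 reads, I5 reads
[26] I4 exec-done
[27] I4 writes R1, I5 exec-done
[28] I5 writes R2
[29] I6 issues→IntU
[30] I6 reads
[31] I6 exec-done
[32] I6 writes R2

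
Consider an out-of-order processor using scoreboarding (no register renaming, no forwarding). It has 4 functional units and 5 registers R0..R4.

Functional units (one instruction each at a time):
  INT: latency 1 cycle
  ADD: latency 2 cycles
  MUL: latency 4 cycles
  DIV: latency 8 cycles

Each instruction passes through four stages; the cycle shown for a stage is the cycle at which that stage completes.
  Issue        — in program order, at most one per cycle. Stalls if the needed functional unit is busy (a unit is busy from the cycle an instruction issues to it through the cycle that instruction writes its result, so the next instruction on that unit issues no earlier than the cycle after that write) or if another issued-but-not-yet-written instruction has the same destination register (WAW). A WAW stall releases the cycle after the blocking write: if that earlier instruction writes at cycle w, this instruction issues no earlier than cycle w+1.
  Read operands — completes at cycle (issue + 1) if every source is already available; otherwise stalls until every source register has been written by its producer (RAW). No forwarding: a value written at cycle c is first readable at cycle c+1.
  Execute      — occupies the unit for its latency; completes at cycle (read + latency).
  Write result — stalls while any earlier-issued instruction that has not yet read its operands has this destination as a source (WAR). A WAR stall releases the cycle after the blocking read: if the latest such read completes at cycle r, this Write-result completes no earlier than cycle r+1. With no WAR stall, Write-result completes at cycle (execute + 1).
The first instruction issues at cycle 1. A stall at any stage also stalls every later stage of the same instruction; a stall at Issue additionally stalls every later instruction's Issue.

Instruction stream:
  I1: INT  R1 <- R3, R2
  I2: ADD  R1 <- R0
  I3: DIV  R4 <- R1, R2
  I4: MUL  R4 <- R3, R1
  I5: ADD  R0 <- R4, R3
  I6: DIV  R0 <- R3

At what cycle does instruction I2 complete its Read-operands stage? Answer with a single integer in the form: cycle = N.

cycle = 6

1) issue 1, read 2, done 3, write 4
2) issue 5, read 6, done 8, write 9  <WAW R1: wait I1 write@4>
3) issue 6, read 10, done 18, write 19  <RAW R1: wait I2 write@9>
4) issue 20, read 21, done 25, write 26  <WAW R4: wait I3 write@19>
5) issue 21, read 27, done 29, write 30  <RAW R4: wait I4 write@26>
6) issue 31, read 32, done 40, write 41  <WAW R0: wait I5 write@30>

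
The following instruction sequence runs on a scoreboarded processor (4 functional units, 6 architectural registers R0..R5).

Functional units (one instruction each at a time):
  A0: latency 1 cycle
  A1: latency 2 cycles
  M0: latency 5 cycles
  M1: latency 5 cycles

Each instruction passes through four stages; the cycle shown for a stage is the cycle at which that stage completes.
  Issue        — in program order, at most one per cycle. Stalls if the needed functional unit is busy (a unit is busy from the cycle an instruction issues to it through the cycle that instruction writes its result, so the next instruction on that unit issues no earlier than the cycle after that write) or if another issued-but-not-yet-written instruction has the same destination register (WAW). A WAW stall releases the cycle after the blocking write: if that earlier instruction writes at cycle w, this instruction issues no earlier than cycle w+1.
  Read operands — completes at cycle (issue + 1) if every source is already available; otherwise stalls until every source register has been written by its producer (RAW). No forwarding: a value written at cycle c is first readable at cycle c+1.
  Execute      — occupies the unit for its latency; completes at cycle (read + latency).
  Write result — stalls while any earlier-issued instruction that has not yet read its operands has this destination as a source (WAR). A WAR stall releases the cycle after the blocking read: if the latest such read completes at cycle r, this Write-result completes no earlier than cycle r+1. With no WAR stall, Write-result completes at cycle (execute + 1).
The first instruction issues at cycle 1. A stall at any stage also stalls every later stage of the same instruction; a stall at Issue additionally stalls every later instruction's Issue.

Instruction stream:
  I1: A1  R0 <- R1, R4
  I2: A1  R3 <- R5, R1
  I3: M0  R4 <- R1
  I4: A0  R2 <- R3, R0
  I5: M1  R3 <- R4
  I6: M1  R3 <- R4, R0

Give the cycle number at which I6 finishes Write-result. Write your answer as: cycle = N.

cycle 1: I1 dispatched to A1
cycle 2: I1 operands ready
cycle 4: I1 complete
cycle 5: R0←I1
cycle 6: I2 dispatched to A1
cycle 7: I2 operands ready, I3 dispatched to M0
cycle 8: I3 operands ready, I4 dispatched to A0
cycle 9: I2 complete
cycle 10: R3←I2
cycle 11: I4 operands ready, I5 dispatched to M1
cycle 12: I4 complete
cycle 13: I3 complete, R2←I4
cycle 14: R4←I3
cycle 15: I5 operands ready
cycle 20: I5 complete
cycle 21: R3←I5
cycle 22: I6 dispatched to M1
cycle 23: I6 operands ready
cycle 28: I6 complete
cycle 29: R3←I6

cycle = 29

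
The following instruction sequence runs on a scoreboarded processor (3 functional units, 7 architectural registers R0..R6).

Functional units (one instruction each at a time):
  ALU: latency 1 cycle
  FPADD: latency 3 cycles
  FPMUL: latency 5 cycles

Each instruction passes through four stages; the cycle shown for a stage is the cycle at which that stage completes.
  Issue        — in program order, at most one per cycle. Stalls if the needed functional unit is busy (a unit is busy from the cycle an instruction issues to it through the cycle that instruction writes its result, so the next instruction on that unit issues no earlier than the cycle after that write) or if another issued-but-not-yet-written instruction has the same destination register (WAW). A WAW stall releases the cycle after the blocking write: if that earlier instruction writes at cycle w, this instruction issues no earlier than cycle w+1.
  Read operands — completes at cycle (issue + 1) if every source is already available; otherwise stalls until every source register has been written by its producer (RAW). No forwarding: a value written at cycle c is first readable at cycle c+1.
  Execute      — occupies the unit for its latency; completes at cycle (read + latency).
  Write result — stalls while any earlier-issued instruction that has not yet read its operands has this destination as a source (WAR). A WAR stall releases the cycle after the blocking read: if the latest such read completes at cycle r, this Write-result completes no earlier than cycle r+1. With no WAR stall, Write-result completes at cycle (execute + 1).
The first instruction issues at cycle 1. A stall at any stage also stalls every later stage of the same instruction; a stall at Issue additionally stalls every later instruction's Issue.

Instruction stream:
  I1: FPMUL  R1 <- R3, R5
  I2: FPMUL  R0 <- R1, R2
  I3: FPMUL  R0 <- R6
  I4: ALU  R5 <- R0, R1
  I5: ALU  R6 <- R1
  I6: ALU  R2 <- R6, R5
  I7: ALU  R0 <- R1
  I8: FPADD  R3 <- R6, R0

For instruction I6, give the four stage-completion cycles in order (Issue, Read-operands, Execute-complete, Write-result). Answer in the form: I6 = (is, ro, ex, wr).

I6 = (32, 33, 34, 35)

cycle 1: I1→FPMUL
cycle 2: I1 RO
cycle 7: I1 EX
cycle 8: I1 WR R1
cycle 9: I2→FPMUL
cycle 10: I2 RO
cycle 15: I2 EX
cycle 16: I2 WR R0
cycle 17: I3→FPMUL
cycle 18: I3 RO, I4→ALU
cycle 23: I3 EX
cycle 24: I3 WR R0
cycle 25: I4 RO
cycle 26: I4 EX
cycle 27: I4 WR R5
cycle 28: I5→ALU
cycle 29: I5 RO
cycle 30: I5 EX
cycle 31: I5 WR R6
cycle 32: I6→ALU
cycle 33: I6 RO
cycle 34: I6 EX
cycle 35: I6 WR R2
cycle 36: I7→ALU
cycle 37: I7 RO, I8→FPADD
cycle 38: I7 EX
cycle 39: I7 WR R0
cycle 40: I8 RO
cycle 43: I8 EX
cycle 44: I8 WR R3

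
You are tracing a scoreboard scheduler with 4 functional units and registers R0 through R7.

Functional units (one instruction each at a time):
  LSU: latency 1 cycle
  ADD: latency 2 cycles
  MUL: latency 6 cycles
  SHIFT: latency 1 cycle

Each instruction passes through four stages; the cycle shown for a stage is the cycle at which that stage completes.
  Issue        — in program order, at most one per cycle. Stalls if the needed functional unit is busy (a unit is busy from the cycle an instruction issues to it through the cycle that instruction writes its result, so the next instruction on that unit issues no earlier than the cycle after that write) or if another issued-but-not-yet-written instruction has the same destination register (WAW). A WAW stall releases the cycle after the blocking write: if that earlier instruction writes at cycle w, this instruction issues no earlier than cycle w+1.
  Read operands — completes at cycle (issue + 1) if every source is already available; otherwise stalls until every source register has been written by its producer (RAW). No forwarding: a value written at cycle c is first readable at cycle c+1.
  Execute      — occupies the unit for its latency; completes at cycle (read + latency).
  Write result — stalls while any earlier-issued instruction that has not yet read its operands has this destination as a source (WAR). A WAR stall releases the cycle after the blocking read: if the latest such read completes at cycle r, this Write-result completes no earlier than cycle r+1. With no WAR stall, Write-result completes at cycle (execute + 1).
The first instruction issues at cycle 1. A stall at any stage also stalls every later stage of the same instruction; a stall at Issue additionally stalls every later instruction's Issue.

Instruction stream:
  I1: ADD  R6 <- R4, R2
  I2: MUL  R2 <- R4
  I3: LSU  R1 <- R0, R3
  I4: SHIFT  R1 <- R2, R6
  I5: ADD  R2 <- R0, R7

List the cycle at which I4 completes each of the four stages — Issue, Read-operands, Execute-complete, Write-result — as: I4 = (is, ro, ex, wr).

I4 = (7, 11, 12, 13)

I1 -> (1, 2, 4, 5)
I2 -> (2, 3, 9, 10)
I3 -> (3, 4, 5, 6)
I4 -> (7, 11, 12, 13)  // WAW R1: wait I3 write@6, RAW R2: wait I2 write@10
I5 -> (11, 12, 14, 15)  // WAW R2: wait I2 write@10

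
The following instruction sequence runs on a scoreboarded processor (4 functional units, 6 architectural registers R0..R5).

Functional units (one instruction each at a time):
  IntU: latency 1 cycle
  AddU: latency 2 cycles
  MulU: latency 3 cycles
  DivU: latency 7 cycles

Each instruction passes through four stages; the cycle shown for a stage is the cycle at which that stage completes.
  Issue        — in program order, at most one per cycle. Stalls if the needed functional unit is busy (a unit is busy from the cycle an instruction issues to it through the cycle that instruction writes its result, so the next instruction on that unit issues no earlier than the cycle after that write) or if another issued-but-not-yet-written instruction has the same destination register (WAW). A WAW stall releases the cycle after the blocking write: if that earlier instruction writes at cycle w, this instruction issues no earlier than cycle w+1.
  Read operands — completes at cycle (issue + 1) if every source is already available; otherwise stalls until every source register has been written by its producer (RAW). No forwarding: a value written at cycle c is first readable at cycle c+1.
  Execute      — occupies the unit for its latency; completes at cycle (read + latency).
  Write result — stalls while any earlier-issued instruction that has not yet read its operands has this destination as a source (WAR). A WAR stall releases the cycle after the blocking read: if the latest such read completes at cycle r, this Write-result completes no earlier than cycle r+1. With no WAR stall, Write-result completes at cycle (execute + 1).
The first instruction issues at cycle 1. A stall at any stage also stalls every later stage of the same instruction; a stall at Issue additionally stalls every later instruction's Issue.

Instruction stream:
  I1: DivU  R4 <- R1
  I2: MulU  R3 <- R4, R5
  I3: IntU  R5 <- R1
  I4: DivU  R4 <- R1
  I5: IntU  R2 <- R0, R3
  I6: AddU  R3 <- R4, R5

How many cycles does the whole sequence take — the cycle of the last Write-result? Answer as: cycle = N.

cycle = 24

t=1  I1 issues→DivU
t=2  I1 reads, I2 issues→MulU
t=3  I3 issues→IntU
t=4  I3 reads
t=5  I3 exec-done
t=9  I1 exec-done
t=10  I1 writes R4
t=11  I2 reads, I4 issues→DivU
t=12  I3 writes R5, I4 reads
t=13  I5 issues→IntU
t=14  I2 exec-done
t=15  I2 writes R3
t=16  I5 reads, I6 issues→AddU
t=17  I5 exec-done
t=18  I5 writes R2
t=19  I4 exec-done
t=20  I4 writes R4
t=21  I6 reads
t=23  I6 exec-done
t=24  I6 writes R3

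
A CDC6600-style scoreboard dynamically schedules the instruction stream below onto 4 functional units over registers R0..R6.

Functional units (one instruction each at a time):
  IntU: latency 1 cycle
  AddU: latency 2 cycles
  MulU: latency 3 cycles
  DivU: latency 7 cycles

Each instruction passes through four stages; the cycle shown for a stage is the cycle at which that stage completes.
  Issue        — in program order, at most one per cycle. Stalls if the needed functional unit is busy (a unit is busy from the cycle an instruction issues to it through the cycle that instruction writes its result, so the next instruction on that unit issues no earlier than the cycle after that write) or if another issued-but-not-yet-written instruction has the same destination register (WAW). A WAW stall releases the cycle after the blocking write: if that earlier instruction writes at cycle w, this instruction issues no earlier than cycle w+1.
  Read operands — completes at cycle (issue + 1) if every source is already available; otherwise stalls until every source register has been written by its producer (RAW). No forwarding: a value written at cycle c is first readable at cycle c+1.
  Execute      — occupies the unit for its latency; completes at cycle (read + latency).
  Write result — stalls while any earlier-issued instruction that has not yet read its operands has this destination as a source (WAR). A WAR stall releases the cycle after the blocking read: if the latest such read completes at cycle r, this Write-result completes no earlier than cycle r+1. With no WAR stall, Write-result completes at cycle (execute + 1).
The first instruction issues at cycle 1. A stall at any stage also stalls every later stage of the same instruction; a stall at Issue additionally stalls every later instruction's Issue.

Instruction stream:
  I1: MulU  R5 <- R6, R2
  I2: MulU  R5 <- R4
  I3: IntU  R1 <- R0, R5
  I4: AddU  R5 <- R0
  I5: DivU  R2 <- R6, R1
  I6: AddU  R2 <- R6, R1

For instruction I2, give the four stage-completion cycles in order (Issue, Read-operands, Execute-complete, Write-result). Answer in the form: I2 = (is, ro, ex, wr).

I2 = (7, 8, 11, 12)

cycle 1: I1 issues→MulU
cycle 2: I1 reads
cycle 5: I1 exec-done
cycle 6: I1 writes R5
cycle 7: I2 issues→MulU
cycle 8: I2 reads, I3 issues→IntU
cycle 11: I2 exec-done
cycle 12: I2 writes R5
cycle 13: I3 reads, I4 issues→AddU
cycle 14: I3 exec-done, I4 reads, I5 issues→DivU
cycle 15: I3 writes R1
cycle 16: I4 exec-done, I5 reads
cycle 17: I4 writes R5
cycle 23: I5 exec-done
cycle 24: I5 writes R2
cycle 25: I6 issues→AddU
cycle 26: I6 reads
cycle 28: I6 exec-done
cycle 29: I6 writes R2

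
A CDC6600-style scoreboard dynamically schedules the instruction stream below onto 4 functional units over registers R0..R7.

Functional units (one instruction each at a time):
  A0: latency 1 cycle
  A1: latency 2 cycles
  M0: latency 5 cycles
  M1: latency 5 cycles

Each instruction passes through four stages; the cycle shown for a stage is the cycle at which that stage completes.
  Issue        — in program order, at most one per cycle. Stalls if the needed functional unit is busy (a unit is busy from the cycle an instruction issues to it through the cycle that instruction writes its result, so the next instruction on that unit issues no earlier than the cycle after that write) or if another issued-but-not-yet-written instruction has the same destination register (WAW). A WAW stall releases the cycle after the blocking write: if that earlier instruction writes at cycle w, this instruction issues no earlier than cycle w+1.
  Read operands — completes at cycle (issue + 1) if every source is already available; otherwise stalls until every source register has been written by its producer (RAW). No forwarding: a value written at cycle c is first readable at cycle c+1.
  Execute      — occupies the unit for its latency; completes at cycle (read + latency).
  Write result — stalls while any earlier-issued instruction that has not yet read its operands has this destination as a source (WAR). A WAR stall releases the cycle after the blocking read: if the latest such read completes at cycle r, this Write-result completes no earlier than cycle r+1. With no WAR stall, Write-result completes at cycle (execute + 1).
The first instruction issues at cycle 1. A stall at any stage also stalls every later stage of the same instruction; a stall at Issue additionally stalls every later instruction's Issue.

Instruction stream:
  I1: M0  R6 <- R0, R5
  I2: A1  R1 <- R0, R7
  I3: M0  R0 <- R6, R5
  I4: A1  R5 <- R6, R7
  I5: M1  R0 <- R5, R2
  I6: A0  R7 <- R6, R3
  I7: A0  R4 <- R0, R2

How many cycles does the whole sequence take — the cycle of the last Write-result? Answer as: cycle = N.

cycle = 27

I1: IS=1 RO=2 EX=7 WR=8
I2: IS=2 RO=3 EX=5 WR=6
I3: IS=9 RO=10 EX=15 WR=16  [struct: M0 busy until I1 writes@8]
I4: IS=10 RO=11 EX=13 WR=14
I5: IS=17 RO=18 EX=23 WR=24  [WAW R0: wait I3 write@16]
I6: IS=18 RO=19 EX=20 WR=21
I7: IS=22 RO=25 EX=26 WR=27  [struct: A0 busy until I6 writes@21; RAW R0: wait I5 write@24]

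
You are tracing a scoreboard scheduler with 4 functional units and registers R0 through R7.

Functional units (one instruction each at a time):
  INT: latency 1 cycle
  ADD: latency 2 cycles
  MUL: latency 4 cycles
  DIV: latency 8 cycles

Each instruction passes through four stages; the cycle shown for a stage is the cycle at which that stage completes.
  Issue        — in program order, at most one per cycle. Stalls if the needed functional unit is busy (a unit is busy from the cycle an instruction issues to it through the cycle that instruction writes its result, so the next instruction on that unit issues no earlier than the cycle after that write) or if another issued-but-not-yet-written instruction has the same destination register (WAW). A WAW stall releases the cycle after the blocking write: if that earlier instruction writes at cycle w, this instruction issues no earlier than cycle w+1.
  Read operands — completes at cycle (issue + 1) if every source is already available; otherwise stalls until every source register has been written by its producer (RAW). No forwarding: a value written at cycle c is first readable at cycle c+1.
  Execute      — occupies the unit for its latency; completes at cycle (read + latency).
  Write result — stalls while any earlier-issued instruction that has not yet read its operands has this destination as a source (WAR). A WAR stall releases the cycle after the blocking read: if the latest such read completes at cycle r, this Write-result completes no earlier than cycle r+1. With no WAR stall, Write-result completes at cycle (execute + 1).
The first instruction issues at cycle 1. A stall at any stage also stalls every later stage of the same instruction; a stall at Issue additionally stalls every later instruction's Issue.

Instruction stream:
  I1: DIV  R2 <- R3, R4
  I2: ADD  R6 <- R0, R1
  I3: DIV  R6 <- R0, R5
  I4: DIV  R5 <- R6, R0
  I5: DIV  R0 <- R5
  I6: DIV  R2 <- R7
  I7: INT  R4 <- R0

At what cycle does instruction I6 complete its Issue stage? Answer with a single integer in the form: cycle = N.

cycle = 45

I1 -> (1, 2, 10, 11)
I2 -> (2, 3, 5, 6)
I3 -> (12, 13, 21, 22)  // struct: DIV busy until I1 writes@11
I4 -> (23, 24, 32, 33)  // struct: DIV busy until I3 writes@22
I5 -> (34, 35, 43, 44)  // struct: DIV busy until I4 writes@33
I6 -> (45, 46, 54, 55)  // struct: DIV busy until I5 writes@44
I7 -> (46, 47, 48, 49)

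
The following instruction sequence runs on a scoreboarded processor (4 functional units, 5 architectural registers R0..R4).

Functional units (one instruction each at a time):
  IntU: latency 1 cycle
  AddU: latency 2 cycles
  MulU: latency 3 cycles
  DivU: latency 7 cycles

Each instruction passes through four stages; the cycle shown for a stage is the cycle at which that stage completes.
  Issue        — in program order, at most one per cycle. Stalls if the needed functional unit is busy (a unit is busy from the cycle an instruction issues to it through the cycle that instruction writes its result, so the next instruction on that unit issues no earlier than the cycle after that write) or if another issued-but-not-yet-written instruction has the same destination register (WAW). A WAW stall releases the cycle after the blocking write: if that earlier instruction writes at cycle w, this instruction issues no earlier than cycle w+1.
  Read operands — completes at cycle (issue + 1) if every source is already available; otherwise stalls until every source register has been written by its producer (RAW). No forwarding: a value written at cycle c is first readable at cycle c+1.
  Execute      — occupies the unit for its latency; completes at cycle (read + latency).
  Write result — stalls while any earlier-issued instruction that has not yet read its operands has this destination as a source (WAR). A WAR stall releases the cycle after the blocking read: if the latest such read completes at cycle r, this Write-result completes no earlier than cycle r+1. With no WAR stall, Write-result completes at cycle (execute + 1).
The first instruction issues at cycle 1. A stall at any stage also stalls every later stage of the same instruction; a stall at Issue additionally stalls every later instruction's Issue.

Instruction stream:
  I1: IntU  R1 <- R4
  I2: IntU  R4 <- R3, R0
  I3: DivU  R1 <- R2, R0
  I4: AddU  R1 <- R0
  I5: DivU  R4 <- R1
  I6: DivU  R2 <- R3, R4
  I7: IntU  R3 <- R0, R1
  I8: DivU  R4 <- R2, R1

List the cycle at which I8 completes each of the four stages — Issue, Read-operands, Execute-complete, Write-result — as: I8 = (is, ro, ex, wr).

I8 = (40, 41, 48, 49)

[1] I1 dispatched to IntU
[2] I1 operands ready
[3] I1 complete
[4] R1←I1
[5] I2 dispatched to IntU
[6] I2 operands ready · I3 dispatched to DivU
[7] I2 complete · I3 operands ready
[8] R4←I2
[14] I3 complete
[15] R1←I3
[16] I4 dispatched to AddU
[17] I4 operands ready · I5 dispatched to DivU
[19] I4 complete
[20] R1←I4
[21] I5 operands ready
[28] I5 complete
[29] R4←I5
[30] I6 dispatched to DivU
[31] I6 operands ready · I7 dispatched to IntU
[32] I7 operands ready
[33] I7 complete
[34] R3←I7
[38] I6 complete
[39] R2←I6
[40] I8 dispatched to DivU
[41] I8 operands ready
[48] I8 complete
[49] R4←I8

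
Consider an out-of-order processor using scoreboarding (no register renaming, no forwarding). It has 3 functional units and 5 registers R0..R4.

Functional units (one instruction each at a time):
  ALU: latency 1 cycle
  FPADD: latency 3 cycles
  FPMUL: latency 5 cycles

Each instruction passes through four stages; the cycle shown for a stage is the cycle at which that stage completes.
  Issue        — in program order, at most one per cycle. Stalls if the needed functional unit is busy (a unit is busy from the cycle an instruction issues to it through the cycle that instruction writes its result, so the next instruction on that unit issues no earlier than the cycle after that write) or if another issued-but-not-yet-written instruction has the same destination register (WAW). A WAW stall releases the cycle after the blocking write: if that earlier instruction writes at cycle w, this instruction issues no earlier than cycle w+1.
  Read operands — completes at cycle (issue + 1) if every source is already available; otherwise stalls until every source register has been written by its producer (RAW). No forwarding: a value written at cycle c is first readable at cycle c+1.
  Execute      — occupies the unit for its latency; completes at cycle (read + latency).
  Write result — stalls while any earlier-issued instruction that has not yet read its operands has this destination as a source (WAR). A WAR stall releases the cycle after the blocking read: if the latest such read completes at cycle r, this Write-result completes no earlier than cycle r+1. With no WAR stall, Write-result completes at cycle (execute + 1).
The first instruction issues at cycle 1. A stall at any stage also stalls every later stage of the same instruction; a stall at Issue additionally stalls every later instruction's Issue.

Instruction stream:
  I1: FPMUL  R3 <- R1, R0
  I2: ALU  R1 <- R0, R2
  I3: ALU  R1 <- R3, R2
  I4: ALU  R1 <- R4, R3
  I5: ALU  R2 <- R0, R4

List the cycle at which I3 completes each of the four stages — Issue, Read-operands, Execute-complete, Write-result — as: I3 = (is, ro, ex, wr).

[1] I1 dispatched to FPMUL
[2] I1 operands ready | I2 dispatched to ALU
[3] I2 operands ready
[4] I2 complete
[5] R1←I2
[6] I3 dispatched to ALU
[7] I1 complete
[8] R3←I1
[9] I3 operands ready
[10] I3 complete
[11] R1←I3
[12] I4 dispatched to ALU
[13] I4 operands ready
[14] I4 complete
[15] R1←I4
[16] I5 dispatched to ALU
[17] I5 operands ready
[18] I5 complete
[19] R2←I5

I3 = (6, 9, 10, 11)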